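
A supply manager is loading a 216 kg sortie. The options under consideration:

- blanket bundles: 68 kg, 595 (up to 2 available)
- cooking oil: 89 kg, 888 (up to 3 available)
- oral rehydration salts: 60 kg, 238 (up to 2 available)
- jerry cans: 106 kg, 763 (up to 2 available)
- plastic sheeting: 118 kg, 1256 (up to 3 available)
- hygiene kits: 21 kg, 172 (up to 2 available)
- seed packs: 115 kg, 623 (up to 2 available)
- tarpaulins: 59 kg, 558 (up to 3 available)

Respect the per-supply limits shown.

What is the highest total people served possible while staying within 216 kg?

Density check — plastic sheeting 10.64, cooking oil 9.98, tarpaulins 9.46, blanket bundles 8.75 are the best per kg.
Cooking oil + plastic sheeting uses 207 of the 216 kg and totals 2144.
That's the maximum — no swap from here does better than 2144.

2144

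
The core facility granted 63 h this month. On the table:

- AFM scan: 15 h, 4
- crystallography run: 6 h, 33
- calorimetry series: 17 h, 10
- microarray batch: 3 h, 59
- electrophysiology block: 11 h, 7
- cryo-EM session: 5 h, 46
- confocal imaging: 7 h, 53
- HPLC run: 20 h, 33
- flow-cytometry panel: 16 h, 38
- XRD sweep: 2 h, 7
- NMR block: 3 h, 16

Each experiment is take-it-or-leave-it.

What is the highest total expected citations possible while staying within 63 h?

Crystallography run + microarray batch + cryo-EM session + confocal imaging + HPLC run + flow-cytometry panel + XRD sweep + NMR block uses 62 of the 63 h and totals 285.
Nothing else within 63 h beats 285.

285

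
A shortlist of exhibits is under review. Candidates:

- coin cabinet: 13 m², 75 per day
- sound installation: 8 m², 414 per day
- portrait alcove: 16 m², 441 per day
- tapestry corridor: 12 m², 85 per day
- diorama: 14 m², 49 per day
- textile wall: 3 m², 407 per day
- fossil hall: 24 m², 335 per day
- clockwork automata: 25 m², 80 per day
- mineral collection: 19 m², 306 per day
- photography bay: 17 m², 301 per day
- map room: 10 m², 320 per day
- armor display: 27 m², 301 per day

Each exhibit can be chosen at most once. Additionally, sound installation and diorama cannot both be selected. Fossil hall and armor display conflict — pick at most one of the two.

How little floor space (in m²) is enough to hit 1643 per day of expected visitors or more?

Need the lightest bundle worth ≥ 1643.
sound installation + portrait alcove + tapestry corridor + textile wall + map room reaches 1667 using 49 m².
Below 49 m² the best achievable stays under 1643.

49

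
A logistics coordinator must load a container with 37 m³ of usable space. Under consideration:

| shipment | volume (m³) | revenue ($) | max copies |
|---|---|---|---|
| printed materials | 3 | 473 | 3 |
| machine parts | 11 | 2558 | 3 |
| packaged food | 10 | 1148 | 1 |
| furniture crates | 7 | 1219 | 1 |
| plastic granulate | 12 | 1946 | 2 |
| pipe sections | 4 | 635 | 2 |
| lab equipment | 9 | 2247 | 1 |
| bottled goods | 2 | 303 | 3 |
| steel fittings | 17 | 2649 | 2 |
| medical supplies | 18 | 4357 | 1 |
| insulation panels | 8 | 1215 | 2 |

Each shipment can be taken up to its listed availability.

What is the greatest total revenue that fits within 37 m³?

8309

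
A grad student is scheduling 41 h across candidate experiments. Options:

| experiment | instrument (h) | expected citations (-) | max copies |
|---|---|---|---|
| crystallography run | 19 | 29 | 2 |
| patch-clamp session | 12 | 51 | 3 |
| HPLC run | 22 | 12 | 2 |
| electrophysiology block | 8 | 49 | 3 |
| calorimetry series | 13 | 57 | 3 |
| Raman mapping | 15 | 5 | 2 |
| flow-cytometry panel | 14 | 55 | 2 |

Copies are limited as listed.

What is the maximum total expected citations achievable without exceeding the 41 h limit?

Taking the top-ratio experiments first gives 3×electrophysiology block + calorimetry series for 204 (37 h).
Dropping electrophysiology block frees 8 h; slotting in patch-clamp session (12 h) lifts the total to 206 at 41 h.
Nothing else within 41 h beats 206.

206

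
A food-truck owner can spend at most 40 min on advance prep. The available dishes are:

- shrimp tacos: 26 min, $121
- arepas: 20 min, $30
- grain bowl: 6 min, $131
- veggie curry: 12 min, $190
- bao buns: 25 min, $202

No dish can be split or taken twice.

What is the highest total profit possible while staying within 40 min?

392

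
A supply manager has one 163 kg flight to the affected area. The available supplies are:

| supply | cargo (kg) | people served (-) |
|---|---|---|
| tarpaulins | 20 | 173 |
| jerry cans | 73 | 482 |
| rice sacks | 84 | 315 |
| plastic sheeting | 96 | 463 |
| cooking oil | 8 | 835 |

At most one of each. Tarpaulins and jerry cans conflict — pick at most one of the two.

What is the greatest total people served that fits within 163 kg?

Best packing: tarpaulins + plastic sheeting + cooking oil — 124 kg, 1471 total.
The closest alternative, tarpaulins + rice sacks + cooking oil, reaches only 1323.

1471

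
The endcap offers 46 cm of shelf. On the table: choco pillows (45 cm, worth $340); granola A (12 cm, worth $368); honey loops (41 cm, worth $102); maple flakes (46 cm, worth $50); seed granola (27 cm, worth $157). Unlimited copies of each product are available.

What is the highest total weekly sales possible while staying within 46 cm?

1104

Ranking by ratio (weekly sales/cm): granola A 30.67, choco pillows 7.56, seed granola 5.81.
Taking 3×granola A: 36 cm used, 1104 in weekly sales.
No other feasible combination exceeds 1104.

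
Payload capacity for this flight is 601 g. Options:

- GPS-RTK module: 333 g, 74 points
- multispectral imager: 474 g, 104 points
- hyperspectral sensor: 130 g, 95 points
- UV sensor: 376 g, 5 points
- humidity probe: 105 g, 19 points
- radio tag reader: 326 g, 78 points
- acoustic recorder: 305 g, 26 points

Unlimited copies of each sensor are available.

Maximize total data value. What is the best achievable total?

380

4×hyperspectral sensor uses 520 of the 601 g and totals 380.
No other feasible combination exceeds 380.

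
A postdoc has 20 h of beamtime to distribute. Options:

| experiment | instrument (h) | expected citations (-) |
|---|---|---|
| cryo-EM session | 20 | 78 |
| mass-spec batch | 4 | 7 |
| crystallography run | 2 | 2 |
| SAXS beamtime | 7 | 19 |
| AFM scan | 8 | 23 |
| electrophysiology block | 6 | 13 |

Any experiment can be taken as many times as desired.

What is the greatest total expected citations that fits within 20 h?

78

Density check — cryo-EM session 3.90, AFM scan 2.88, SAXS beamtime 2.71, electrophysiology block 2.17 are the best per h.
Taking cryo-EM session: 20 h used, 78 in expected citations.
That's the maximum — no swap from here does better than 78.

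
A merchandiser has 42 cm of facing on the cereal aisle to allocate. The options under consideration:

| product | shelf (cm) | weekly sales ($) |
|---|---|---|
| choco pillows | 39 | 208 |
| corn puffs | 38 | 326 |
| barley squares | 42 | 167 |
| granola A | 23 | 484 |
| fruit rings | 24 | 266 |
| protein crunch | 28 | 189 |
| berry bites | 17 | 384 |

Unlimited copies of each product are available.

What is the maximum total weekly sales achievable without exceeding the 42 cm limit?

Greedy by ratio would take 2×berry bites: 34 cm used, total 768.
The 17 cm tied up in berry bites is better spent on granola A — total rises to 868 (40 cm).

868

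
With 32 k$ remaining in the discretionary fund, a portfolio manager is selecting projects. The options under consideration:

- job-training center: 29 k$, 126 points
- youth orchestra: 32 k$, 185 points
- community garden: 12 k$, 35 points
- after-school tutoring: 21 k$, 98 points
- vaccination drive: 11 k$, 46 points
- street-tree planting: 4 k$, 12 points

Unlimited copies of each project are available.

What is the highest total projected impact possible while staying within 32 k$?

185

The ratio ordering already packs tightly: youth orchestra, 32 k$, 185.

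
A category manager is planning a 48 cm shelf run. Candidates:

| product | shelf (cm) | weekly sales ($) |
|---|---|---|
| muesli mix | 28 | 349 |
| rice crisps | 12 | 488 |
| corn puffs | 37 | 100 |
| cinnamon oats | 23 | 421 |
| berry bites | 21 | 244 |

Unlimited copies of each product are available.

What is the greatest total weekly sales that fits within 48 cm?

The ratio ordering already packs tightly: 4×rice crisps, 48 cm, 1952.

1952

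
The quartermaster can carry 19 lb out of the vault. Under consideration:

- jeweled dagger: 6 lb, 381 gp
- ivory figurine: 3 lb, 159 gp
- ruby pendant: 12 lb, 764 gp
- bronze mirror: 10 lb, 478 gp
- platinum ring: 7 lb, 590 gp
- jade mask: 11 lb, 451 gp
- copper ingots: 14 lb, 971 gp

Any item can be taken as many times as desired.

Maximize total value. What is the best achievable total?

1354

Ranking by ratio (value/lb): platinum ring 84.29, copper ingots 69.36, ruby pendant 63.67, jeweled dagger 63.50.
Taking the top-ratio items first gives ivory figurine + 2×platinum ring for 1339 (17 lb).
The 10 lb tied up in ivory figurine and platinum ring is better spent on ruby pendant — total rises to 1354 (19 lb).
Every other selection either busts 19 lb or fails to beat 1354.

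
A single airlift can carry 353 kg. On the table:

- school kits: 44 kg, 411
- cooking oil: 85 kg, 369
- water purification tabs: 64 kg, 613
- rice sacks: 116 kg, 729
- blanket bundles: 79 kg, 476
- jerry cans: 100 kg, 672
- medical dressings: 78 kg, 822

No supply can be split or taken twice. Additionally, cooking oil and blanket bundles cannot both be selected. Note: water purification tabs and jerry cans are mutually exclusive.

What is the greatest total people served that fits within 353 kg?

2640

Taking water purification tabs + rice sacks + blanket bundles + medical dressings: 337 kg used, 2640 in people served.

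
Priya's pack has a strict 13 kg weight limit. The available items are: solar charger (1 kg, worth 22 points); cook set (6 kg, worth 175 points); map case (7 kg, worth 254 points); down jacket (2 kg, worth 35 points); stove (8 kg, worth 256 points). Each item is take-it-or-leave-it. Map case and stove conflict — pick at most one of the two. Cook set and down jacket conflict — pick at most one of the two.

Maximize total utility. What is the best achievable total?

Density check — map case 36.29, stove 32.00, cook set 29.17 are the best per kg.
Cook set + map case uses 13 of the 13 kg and totals 429.

429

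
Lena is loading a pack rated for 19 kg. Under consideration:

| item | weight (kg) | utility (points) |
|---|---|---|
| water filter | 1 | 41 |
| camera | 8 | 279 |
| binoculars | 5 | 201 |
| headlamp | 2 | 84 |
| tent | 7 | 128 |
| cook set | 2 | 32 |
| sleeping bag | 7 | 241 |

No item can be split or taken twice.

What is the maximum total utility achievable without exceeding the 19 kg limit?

Ranking by ratio (utility/kg): headlamp 42.00, water filter 41.00, binoculars 40.20.
Greedy by ratio would take water filter + camera + binoculars + headlamp + cook set: 18 kg used, total 637.
Dropping binoculars and cook set frees 7 kg; slotting in sleeping bag (7 kg) lifts the total to 645 at 18 kg.
Nothing else within 19 kg beats 645.

645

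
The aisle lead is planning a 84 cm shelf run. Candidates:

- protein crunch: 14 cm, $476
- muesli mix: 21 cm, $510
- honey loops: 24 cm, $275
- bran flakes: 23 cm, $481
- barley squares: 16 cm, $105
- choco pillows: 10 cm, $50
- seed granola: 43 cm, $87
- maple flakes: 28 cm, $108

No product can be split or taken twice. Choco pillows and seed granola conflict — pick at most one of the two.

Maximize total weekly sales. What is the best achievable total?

1742

Best packing: protein crunch + muesli mix + honey loops + bran flakes — 82 cm, 1742 total.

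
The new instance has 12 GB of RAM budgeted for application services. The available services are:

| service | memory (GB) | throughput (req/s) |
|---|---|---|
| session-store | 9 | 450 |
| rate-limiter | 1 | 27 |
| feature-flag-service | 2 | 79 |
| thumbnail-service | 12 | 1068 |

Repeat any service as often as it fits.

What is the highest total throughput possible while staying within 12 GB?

1068

By throughput per GB: thumbnail-service 89.00, session-store 50.00, feature-flag-service 39.50, rate-limiter 27.00 lead.
Taking thumbnail-service: 12 GB used, 1068 in throughput.
No other feasible combination exceeds 1068.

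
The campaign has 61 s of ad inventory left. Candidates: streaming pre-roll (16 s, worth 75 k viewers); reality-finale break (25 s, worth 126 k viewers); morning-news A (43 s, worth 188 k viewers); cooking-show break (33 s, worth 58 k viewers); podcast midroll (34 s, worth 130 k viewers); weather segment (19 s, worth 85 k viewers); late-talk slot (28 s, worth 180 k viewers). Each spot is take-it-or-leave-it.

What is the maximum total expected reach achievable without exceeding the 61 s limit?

Taking reality-finale break + late-talk slot: 53 s used, 306 in expected reach.
Every other selection either busts 61 s or fails to beat 306.

306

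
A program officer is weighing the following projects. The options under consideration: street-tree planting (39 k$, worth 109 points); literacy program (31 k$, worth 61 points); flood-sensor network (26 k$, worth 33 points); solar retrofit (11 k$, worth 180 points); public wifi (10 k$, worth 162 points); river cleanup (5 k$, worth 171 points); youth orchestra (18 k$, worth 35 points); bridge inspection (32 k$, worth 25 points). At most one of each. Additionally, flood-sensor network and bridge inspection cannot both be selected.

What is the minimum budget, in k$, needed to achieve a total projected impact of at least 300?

Need the lightest bundle worth ≥ 300.
public wifi + river cleanup: 333 projected impact at 15 k$.
Any bundle with less than 15 k$ falls short of 300.

15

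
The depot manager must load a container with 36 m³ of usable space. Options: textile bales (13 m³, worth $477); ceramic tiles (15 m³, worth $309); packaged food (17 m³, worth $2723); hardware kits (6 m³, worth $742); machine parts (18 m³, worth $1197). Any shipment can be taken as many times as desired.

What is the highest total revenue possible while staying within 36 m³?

5446

Density check — packaged food 160.18, hardware kits 123.67, machine parts 66.50 are the best per m³.
Best packing: 2×packaged food — 34 m³, 5446 total.
The spare 2 m³ is too small for any remaining shipment, and no exchange beats 5446.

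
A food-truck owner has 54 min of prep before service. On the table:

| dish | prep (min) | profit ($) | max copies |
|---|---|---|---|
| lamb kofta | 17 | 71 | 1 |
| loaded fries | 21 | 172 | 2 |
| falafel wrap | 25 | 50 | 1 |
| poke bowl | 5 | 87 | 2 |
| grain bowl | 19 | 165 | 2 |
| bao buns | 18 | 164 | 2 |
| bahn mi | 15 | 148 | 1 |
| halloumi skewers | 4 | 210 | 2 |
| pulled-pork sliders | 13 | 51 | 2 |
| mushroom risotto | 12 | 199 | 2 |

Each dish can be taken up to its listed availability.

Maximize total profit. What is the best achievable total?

1053

By profit per min: halloumi skewers 52.50, poke bowl 17.40, mushroom risotto 16.58 lead.
A density-first pass picks 2×poke bowl + 2×halloumi skewers + 2×mushroom risotto — 992 at 42 min.
Dropping poke bowl frees 5 min; slotting in bahn mi (15 min) lifts the total to 1053 at 52 min.
That's the maximum — no swap from here does better than 1053.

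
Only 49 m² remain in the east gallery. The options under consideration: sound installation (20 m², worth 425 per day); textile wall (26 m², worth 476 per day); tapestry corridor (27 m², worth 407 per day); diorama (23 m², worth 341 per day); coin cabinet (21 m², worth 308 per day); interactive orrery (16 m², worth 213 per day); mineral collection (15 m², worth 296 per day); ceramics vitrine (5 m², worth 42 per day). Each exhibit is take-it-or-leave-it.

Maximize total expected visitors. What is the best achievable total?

Density check — sound installation 21.25, mineral collection 19.73, textile wall 18.31, tapestry corridor 15.07 are the best per m².
The ratio heuristic lands on sound installation + mineral collection + ceramics vitrine (763) but leaves 9 m² idle.
The 20 m² tied up in mineral collection and ceramics vitrine is better spent on textile wall — total rises to 901 (46 m²).

901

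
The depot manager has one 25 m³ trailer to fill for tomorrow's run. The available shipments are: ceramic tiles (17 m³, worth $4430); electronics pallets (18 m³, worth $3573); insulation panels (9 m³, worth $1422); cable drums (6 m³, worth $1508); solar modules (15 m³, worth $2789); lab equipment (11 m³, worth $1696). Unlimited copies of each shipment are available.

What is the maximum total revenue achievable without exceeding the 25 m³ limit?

A density-first pass picks ceramic tiles + cable drums — 5938 at 23 m³.
The 17 m³ tied up in ceramic tiles is better spent on 3×cable drums — total rises to 6032 (24 m³).
No other feasible combination exceeds 6032.

6032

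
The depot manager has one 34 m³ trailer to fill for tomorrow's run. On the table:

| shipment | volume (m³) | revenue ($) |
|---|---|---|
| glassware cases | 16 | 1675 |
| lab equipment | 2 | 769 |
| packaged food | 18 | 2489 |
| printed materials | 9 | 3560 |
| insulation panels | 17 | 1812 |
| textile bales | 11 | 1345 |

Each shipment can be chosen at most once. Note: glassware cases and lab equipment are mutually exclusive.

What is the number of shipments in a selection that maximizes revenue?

Best achievable revenue is 6818.
For example lab equipment + packaged food + printed materials achieves it, using 29 m³.
All optima have 3 shipments.

3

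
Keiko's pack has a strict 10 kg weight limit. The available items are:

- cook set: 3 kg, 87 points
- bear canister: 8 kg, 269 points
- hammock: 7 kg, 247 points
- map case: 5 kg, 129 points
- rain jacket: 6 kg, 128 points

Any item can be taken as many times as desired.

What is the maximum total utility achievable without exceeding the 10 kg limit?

334

By utility per kg: hammock 35.29, bear canister 33.62, cook set 29.00, map case 25.80 lead.
Cook set + hammock uses 10 of the 10 kg and totals 334.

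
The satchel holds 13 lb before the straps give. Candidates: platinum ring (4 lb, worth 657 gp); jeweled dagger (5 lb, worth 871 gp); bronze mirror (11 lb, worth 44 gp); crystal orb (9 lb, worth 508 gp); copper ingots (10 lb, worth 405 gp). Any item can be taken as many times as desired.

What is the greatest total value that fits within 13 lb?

2185

Density check — jeweled dagger 174.20, platinum ring 164.25, crystal orb 56.44 are the best per lb.
The ratio heuristic lands on 2×jeweled dagger (1742) but leaves 3 lb idle.
Replace jeweled dagger with 2×platinum ring: the trade gains 443 net, giving 2185 at 13 lb.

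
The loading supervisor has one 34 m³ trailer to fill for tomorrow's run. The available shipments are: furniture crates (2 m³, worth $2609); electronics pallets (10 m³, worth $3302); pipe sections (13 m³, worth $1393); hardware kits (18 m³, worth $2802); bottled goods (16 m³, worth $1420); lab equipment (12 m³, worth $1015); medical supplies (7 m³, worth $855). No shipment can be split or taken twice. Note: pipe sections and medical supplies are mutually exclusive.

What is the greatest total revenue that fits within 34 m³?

8713

Furniture crates + electronics pallets + hardware kits uses 30 of the 34 m³ and totals 8713.
Runner-up furniture crates + electronics pallets + lab equipment + medical supplies tops out at 7781.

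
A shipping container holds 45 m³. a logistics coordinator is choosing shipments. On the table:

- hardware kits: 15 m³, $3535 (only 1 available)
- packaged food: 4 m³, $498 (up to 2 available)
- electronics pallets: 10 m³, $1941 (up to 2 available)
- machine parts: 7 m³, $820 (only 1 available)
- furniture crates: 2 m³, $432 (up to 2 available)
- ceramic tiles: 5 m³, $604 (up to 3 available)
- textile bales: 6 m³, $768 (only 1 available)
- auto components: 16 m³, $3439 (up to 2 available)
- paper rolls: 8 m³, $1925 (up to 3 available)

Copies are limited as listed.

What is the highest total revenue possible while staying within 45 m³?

10240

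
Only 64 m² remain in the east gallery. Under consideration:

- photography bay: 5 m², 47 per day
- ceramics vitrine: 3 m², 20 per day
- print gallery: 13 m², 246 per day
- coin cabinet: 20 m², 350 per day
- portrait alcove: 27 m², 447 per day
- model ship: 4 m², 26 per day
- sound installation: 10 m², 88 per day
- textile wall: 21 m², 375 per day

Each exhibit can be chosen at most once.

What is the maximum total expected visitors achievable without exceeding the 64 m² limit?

Filling by ratio: photography bay + ceramics vitrine + print gallery + coin cabinet + textile wall for 1038, with 2 m² left unused.
The 25 m² tied up in photography bay and coin cabinet is better spent on portrait alcove — total rises to 1088 (64 m²).
Runner-up print gallery + coin cabinet + portrait alcove + model ship tops out at 1069.

1088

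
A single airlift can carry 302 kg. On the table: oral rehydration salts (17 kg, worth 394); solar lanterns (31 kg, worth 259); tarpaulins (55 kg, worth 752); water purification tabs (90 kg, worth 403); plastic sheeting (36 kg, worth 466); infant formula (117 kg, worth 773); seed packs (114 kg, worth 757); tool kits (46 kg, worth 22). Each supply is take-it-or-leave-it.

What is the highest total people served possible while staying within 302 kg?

Filling by ratio: oral rehydration salts + solar lanterns + tarpaulins + plastic sheeting + seed packs + tool kits for 2650, with 3 kg left unused.
Replace seed packs with infant formula: the trade gains 16 net, giving 2666 at 302 kg.
Nothing else within 302 kg beats 2666.

2666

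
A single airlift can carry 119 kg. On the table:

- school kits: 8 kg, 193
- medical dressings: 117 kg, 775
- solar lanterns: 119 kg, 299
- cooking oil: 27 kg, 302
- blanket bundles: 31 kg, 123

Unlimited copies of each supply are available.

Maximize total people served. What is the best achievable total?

By people served per kg: school kits 24.12, cooking oil 11.19, medical dressings 6.62, blanket bundles 3.97 lead.
14×school kits uses 112 of the 119 kg and totals 2702.

2702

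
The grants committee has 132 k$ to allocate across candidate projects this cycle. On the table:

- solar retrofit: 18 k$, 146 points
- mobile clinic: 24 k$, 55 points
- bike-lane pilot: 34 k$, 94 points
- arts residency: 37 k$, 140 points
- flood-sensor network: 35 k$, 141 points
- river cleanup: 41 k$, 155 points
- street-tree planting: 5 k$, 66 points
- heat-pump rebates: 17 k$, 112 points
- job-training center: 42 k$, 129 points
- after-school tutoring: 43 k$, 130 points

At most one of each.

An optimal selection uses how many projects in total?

The maximum projected impact within 132 k$ is 620.
solar retrofit + flood-sensor network + river cleanup + street-tree planting + heat-pump rebates hits 620 at 116 k$.
Any selection reaching 620 contains exactly 5 projects.

5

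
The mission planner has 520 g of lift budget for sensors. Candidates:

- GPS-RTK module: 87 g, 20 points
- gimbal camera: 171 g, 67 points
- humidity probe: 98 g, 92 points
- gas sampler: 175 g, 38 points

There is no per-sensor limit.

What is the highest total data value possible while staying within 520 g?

The ratio ordering already packs tightly: 5×humidity probe, 490 g, 460.
That's the maximum — no swap from here does better than 460.

460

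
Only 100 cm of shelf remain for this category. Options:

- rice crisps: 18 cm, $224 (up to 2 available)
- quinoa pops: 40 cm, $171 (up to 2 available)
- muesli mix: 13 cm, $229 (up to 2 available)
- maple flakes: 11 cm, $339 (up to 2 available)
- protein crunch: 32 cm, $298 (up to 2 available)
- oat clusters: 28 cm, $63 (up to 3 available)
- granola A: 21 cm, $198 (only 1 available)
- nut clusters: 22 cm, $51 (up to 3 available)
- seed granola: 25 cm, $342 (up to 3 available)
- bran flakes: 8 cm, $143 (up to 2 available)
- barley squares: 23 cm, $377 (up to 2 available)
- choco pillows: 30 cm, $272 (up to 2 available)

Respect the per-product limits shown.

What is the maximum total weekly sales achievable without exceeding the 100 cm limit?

Greedy by ratio would take 2×muesli mix + 2×maple flakes + 2×bran flakes + barley squares: 87 cm used, total 1799.
The 13 cm tied up in muesli mix is better spent on barley squares — total rises to 1947 (97 cm).
No other feasible combination exceeds 1947.

1947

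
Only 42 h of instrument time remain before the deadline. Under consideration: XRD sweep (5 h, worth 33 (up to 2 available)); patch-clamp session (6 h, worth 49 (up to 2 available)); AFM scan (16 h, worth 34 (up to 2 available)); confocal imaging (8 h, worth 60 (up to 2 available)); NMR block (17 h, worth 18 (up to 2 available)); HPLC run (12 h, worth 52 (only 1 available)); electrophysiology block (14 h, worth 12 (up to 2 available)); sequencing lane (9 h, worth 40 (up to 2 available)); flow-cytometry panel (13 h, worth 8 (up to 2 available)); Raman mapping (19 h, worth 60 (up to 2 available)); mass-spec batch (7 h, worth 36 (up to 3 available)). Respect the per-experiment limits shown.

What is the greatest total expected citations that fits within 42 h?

291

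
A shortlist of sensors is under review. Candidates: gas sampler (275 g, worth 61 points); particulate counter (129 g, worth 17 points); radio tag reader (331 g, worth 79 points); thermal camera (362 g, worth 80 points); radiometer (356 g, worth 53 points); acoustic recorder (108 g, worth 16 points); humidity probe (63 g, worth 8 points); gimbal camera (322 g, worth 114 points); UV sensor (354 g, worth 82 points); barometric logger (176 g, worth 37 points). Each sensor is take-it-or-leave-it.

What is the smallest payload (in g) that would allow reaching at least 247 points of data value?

928

Need the lightest bundle worth ≥ 247.
Taking gas sampler + radio tag reader + gimbal camera gives 254 (≥ 247) for 928 g.
No combination under 928 g hits 247.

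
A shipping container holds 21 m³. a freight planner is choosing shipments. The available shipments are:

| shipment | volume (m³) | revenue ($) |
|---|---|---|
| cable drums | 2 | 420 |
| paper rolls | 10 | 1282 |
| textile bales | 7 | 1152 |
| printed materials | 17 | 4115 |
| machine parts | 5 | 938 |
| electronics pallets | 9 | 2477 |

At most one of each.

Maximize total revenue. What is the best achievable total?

Filling by ratio: cable drums + machine parts + electronics pallets for 3835, with 5 m³ left unused.
The 2 m³ tied up in cable drums is better spent on textile bales — total rises to 4567 (21 m³).

4567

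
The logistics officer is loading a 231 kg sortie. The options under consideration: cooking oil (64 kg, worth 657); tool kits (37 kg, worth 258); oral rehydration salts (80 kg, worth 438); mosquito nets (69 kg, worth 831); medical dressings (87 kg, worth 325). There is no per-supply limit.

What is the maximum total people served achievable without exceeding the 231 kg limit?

Best packing: 3×mosquito nets — 207 kg, 2493 total.
No other feasible combination exceeds 2493.

2493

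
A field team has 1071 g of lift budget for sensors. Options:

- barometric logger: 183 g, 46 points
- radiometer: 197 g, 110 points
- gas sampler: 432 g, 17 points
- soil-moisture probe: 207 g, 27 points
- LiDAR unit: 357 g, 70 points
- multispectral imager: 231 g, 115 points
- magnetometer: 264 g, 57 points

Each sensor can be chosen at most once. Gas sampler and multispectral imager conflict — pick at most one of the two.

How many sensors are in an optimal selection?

4

The maximum data value within 1071 g is 352.
One optimal bundle: radiometer + LiDAR unit + multispectral imager + magnetometer (1049 g).
All optima have 4 sensors.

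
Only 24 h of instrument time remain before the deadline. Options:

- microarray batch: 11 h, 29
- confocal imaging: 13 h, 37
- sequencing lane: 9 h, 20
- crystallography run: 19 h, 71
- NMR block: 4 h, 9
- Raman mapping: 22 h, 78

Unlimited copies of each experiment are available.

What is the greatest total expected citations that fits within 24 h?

Taking crystallography run + NMR block: 23 h used, 80 in expected citations.

80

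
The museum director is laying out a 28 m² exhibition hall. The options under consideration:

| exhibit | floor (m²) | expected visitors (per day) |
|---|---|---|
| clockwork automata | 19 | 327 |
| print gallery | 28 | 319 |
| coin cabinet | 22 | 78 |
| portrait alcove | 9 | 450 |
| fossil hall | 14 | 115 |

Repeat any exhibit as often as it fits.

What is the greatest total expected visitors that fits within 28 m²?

3×portrait alcove uses 27 of the 28 m² and totals 1350.
Every other selection either busts 28 m² or fails to beat 1350.

1350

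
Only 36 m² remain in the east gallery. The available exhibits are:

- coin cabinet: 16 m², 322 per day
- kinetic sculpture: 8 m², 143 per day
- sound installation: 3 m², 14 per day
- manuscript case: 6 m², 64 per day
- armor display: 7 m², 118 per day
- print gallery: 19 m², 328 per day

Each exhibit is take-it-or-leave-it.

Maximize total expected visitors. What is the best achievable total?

650

Ranking by ratio (expected visitors/m²): coin cabinet 20.12, kinetic sculpture 17.88, print gallery 17.26, armor display 16.86.
Taking the top-ratio exhibits first gives coin cabinet + kinetic sculpture + sound installation + armor display for 597 (34 m²).
The 18 m² tied up in kinetic sculpture and sound installation and armor display is better spent on print gallery — total rises to 650 (35 m²).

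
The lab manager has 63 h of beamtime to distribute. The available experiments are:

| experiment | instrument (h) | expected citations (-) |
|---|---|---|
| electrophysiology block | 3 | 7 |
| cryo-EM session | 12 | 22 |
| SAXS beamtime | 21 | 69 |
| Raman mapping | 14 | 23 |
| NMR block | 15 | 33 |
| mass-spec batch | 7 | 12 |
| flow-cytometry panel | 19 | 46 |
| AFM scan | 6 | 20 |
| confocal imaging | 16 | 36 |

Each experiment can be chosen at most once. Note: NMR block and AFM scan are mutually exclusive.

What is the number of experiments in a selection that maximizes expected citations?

4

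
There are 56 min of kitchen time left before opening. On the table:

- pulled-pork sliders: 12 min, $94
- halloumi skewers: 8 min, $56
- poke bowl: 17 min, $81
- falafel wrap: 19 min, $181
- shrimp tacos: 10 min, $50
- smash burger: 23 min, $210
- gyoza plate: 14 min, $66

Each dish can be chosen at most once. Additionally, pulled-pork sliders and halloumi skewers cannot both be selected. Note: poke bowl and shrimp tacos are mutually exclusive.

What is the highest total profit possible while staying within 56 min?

485

Best packing: pulled-pork sliders + falafel wrap + smash burger — 54 min, 485 total.
That's the maximum — no feasible swap from here does better than 485.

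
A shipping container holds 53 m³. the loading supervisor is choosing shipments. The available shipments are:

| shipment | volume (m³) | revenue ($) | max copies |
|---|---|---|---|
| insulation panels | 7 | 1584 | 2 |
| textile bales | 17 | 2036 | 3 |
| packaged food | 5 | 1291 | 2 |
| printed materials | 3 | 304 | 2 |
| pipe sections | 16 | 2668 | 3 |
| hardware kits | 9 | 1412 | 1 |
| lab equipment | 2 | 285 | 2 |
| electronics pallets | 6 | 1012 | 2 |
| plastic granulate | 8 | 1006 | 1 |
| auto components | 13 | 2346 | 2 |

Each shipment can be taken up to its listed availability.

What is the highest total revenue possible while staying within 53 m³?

Filling by ratio: 2×insulation panels + 2×packaged food + lab equipment + 2×auto components for 10727, with 1 m³ left unused.
The 15 m³ tied up in lab equipment and auto components is better spent on pipe sections — total rises to 10764 (53 m³).

10764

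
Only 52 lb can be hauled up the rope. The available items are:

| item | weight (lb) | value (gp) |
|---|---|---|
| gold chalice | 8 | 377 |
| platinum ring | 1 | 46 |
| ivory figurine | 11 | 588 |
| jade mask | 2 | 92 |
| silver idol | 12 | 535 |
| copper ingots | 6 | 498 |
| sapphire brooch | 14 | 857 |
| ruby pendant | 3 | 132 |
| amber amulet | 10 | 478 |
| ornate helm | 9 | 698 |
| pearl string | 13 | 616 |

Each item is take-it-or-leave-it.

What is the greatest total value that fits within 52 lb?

Ranking by ratio (value/lb): copper ingots 83.00, ornate helm 77.56, sapphire brooch 61.21.
Greedy by ratio would take platinum ring + ivory figurine + copper ingots + sapphire brooch + amber amulet + ornate helm: 51 lb used, total 3165.
The 1 lb tied up in platinum ring is better spent on jade mask — total rises to 3211 (52 lb).
Runner-up gold chalice + platinum ring + ivory figurine + copper ingots + sapphire brooch + ruby pendant + ornate helm tops out at 3196.

3211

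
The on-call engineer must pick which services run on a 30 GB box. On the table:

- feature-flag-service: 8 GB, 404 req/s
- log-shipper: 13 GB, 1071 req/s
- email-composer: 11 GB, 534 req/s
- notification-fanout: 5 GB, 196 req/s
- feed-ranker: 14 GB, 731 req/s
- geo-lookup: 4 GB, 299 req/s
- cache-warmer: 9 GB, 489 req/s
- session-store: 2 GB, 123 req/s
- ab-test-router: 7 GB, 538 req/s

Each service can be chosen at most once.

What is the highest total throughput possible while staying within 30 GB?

2136

Ranking by ratio (throughput/GB): log-shipper 82.38, ab-test-router 76.86, geo-lookup 74.75.
Taking the top-ratio services first gives log-shipper + geo-lookup + session-store + ab-test-router for 2031 (26 GB).
Dropping geo-lookup frees 4 GB; slotting in feature-flag-service (8 GB) lifts the total to 2136 at 30 GB.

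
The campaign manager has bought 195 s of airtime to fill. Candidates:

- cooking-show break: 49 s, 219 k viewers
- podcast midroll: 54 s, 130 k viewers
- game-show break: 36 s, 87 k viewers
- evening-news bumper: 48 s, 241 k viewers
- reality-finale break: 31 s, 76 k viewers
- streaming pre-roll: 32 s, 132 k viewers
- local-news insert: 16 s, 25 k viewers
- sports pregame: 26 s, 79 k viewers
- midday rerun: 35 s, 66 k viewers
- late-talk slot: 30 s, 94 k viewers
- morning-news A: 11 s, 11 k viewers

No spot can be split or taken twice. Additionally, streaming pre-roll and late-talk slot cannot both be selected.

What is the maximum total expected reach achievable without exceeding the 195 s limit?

758

Best packing: cooking-show break + game-show break + evening-news bumper + streaming pre-roll + sports pregame — 191 s, 758 total.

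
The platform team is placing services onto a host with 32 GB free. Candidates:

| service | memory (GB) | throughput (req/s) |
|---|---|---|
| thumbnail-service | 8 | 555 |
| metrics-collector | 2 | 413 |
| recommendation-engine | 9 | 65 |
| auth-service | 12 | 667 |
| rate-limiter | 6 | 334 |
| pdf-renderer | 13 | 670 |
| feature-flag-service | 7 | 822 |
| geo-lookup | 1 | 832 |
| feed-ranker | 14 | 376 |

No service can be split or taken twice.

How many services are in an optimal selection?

5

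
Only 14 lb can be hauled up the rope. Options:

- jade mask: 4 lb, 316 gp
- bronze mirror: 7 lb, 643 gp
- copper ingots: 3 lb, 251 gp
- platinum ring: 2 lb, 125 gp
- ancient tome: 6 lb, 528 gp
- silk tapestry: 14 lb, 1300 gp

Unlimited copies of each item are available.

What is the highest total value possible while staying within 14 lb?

By value per lb: silk tapestry 92.86, bronze mirror 91.86, ancient tome 88.00 lead.
Taking silk tapestry: 14 lb used, 1300 in value.
That's the maximum — no swap from here does better than 1300.

1300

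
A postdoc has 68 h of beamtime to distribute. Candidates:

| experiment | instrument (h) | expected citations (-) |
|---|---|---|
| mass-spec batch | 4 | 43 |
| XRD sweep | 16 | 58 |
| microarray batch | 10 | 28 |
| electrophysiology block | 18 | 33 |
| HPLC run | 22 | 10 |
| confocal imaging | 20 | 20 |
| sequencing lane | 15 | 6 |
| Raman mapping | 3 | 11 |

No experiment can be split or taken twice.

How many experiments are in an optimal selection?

5

Optimal total is 182.
mass-spec batch + XRD sweep + microarray batch + electrophysiology block + confocal imaging hits 182 at 68 h.
Every optimal selection uses 5 experiments.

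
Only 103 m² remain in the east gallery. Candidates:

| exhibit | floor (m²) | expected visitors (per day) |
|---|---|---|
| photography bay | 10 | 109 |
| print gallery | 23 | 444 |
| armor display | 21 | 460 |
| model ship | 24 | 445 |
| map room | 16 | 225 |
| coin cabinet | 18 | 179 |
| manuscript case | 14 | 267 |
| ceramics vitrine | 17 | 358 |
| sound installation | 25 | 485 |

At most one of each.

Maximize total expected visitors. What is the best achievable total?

Taking the top-ratio exhibits first gives print gallery + armor display + manuscript case + ceramics vitrine + sound installation for 2014 (100 m²).
Replace print gallery with model ship: the trade gains 1 net, giving 2015 at 101 m².
The spare 2 m² is too small for any remaining exhibit, and no exchange beats 2015.

2015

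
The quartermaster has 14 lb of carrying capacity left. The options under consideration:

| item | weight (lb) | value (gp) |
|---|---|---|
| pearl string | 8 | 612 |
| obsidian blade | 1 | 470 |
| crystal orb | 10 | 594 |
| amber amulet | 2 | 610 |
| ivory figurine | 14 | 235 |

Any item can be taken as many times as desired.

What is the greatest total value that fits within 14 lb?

Ranking by ratio (value/lb): obsidian blade 470.00, amber amulet 305.00, pearl string 76.50.
The ratio ordering already packs tightly: 14×obsidian blade, 14 lb, 6580.
That's the maximum — no swap from here does better than 6580.

6580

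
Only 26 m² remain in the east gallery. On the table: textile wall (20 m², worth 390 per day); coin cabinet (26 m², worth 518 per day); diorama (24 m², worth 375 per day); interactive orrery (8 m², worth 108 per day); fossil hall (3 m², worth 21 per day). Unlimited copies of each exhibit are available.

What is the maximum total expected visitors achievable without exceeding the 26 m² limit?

Best packing: coin cabinet — 26 m², 518 total.

518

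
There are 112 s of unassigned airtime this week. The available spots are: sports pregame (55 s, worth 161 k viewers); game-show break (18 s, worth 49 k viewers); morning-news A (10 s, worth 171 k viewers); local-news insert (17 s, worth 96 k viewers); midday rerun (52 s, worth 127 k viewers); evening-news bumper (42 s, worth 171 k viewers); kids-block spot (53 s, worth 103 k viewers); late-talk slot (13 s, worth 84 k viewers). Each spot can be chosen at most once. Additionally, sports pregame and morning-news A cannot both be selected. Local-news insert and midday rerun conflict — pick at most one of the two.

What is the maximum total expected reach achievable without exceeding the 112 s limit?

571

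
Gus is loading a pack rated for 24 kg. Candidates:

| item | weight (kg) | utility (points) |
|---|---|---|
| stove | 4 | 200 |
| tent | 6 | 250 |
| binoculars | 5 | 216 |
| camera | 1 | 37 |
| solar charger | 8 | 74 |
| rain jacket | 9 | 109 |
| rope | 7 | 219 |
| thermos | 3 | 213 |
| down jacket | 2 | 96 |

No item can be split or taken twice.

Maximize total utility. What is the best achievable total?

1031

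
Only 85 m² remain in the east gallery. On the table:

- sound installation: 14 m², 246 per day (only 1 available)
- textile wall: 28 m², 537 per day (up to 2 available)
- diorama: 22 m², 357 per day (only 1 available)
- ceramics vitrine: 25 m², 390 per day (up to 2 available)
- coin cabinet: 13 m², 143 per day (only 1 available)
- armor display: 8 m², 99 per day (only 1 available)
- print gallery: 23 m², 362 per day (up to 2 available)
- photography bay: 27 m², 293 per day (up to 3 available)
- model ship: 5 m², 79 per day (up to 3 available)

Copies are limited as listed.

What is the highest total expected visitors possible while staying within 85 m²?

1557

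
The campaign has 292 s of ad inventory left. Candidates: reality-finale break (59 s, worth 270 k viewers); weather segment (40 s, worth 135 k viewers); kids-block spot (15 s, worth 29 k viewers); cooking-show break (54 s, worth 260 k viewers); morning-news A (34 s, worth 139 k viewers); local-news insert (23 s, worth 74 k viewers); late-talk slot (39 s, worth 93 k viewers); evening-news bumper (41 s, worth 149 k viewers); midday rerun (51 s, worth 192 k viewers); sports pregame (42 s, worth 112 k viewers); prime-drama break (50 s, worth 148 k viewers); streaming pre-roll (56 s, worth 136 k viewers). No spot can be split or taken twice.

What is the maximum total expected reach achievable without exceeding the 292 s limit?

1158

By expected reach per s: cooking-show break 4.81, reality-finale break 4.58, morning-news A 4.09, midday rerun 3.76 lead.
Taking the top-ratio spots first gives reality-finale break + weather segment + cooking-show break + morning-news A + evening-news bumper + midday rerun for 1145 (279 s).
Dropping weather segment frees 40 s; slotting in prime-drama break (50 s) lifts the total to 1158 at 289 s.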